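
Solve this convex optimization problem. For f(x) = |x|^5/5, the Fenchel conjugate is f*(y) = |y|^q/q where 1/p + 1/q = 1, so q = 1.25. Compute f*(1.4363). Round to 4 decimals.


The conjugate exponent q satisfies 1/p + 1/q = 1.
p = 5, so q = 5/(5 - 1) = 1.25
|y|^q = 1.4363^1.25 = 1.5724
f*(1.4363) = 1.5724 / 1.25 = 1.2579


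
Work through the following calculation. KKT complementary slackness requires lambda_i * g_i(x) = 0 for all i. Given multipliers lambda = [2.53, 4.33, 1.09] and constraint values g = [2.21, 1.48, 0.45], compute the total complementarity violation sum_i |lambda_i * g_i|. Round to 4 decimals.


KKT complementary slackness check:
lambda_1 * g_1 = 2.53 * 2.21 = 5.5913
lambda_2 * g_2 = 4.33 * 1.48 = 6.4084
lambda_3 * g_3 = 1.09 * 0.45 = 0.4905
Total violation = 5.5913 + 6.4084 + 0.4905 = 12.4902


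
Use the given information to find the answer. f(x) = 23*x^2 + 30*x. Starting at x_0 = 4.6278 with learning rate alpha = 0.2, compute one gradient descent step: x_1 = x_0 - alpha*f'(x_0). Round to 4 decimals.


We compute the gradient at x_0 and apply the update.
f'(x) = 46*x + 30
f'(4.6278) = 46*4.6278 + 30 = 242.8788
x_1 = 4.6278 - 0.2*242.8788 = -43.948


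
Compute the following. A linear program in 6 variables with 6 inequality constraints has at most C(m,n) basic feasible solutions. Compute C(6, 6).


Each vertex corresponds to some choice of n active constraints out of m, so the number of vertices is at most C(m, n) = m! / (n!(m-n)!).
m = 6, n = 6
Numerator: 6 * 5 * 4 * 3 * 2 * 1
Denominator: 6! = 720
C(6, 6) = 1


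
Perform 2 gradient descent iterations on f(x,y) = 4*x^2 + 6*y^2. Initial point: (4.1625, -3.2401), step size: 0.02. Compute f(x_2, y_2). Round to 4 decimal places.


Gradient descent on f(x,y) = 4*x^2 + 6*y^2.
Starting point: (4.1625, -3.2401), alpha = 0.02
Step 1: grad_x = 2*4*4.1625 = 33.3, grad_y = 2*6*-3.2401 = -38.8812
  x_1 = 4.1625 - 0.02*33.3 = 3.4965
  y_1 = -3.2401 - 0.02*-38.8812 = -2.4625
Step 2: grad_x = 2*4*3.4965 = 27.972, grad_y = 2*6*-2.4625 = -29.5497
  x_2 = 3.4965 - 0.02*27.972 = 2.9371
  y_2 = -2.4625 - 0.02*-29.5497 = -1.8715
f(2.9371, -1.8715) = 4*2.9371^2 + 6*(-1.8715)^2 = 55.5199


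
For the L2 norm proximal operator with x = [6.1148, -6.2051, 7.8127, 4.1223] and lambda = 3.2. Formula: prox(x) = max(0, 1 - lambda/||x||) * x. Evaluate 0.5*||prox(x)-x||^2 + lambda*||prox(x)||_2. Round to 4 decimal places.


Step 1: Compute ||x||.
||x|| = 12.4067
Step 2: Compute scaling factor.
scale = max(0, 1 - 3.2/12.4067) = 0.7421
Step 3: prox(x) = [4.5376, -4.6046, 5.7976, 3.0591]
||prox(x)|| = 9.2067
Step 4: Proximal objective.
0.5*||prox-x||^2 = 5.12
lambda*||prox|| = 29.4614
Total = 34.5814


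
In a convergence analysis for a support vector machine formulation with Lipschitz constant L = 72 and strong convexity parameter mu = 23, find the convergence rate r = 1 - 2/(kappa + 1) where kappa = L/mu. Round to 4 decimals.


Step 1: Compute the condition number.
kappa = L/mu = 72/23 = 3.1304
Step 2: Compute the convergence rate.
r = 1 - 2/(kappa + 1) = 1 - 2*mu/(L + mu) = (L - mu)/(L + mu) = 49/95 = 0.5158


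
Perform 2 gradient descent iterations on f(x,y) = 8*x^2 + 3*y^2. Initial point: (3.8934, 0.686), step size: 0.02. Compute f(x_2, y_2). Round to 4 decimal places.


Gradient descent on f(x,y) = 8*x^2 + 3*y^2.
Starting point: (3.8934, 0.686), alpha = 0.02
Step 1: grad_x = 2*8*3.8934 = 62.2944, grad_y = 2*3*0.686 = 4.116
  x_1 = 3.8934 - 0.02*62.2944 = 2.6475
  y_1 = 0.686 - 0.02*4.116 = 0.6037
Step 2: grad_x = 2*8*2.6475 = 42.3602, grad_y = 2*3*0.6037 = 3.6221
  x_2 = 2.6475 - 0.02*42.3602 = 1.8003
  y_2 = 0.6037 - 0.02*3.6221 = 0.5312
f(1.8003, 0.5312) = 8*1.8003^2 + 3*0.5312^2 = 26.7755


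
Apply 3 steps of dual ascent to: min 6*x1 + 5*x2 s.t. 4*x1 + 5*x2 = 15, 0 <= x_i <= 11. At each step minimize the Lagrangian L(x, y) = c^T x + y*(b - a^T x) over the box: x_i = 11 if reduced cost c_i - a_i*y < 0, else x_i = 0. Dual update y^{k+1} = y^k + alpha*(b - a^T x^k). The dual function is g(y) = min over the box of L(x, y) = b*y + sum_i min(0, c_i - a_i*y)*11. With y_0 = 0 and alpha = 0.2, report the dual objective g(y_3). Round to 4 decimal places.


Dual ascent for LP: min 6*x1 + 5*x2, 4*x1 + 5*x2 = 15, 0 <= x_i <= 11
Step 1: y^k = 0.0, reduced costs: (6.0, 5.0)
  x^k = (0.0, 0.0), subgradient = b - a^T x = 15.0
  y^{k+1} = 0.0 + 0.2*15.0 = 3.0
Step 2: y^k = 3.0, reduced costs: (-6.0, -10.0)
  x^k = (11.0, 11.0), subgradient = b - a^T x = -84.0
  y^{k+1} = 3.0 + 0.2*-84.0 = -13.8
Step 3: y^k = -13.8, reduced costs: (61.2, 74.0)
  x^k = (0.0, 0.0), subgradient = b - a^T x = 15.0
  y^{k+1} = -13.8 + 0.2*15.0 = -10.8
Dual objective at y_3 = -10.8: reduced costs (49.2, 59.0), box minimizer x = (0.0, 0.0)
g(y_3) = b*y + (c1 - a1*y)*x1 + (c2 - a2*y)*x2 = 15*(-10.8) + 49.2*0.0 + 59.0*0.0 = -162.0 + 0.0 + 0.0 = -162.0


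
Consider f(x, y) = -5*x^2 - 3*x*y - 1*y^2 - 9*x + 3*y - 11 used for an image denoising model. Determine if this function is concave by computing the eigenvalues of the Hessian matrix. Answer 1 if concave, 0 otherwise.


The Hessian of f(x,y) = -5*x^2 - 3*x*y - 1*y^2 - 9*x + 3*y - 11 is:
H = [[-10, -3], [-3, -2]]
Trace = -10 - 2 = -12
Determinant = -10*-2 - (-3)^2 = 11
Discriminant = (-12)^2 - 4*11 = 100.0
Eigenvalues: lambda_1 = -11.0, lambda_2 = -1.0
The function is concave.

1


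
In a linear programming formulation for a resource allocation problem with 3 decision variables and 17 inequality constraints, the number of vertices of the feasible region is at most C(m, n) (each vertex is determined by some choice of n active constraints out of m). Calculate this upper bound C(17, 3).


Each vertex corresponds to some choice of n active constraints out of m, so the number of vertices is at most C(m, n) = m! / (n!(m-n)!).
m = 17, n = 3
Numerator: 17 * 16 * 15
Denominator: 3! = 6
C(17, 3) = 680


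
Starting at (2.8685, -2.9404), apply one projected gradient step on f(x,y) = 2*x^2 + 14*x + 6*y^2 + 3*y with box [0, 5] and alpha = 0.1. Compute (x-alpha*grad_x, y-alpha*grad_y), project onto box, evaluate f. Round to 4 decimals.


Step 1: Compute gradient at (2.8685, -2.9404).
grad_x = 2*2*2.8685 + 14 = 25.474
grad_y = 2*6*-2.9404 + 3 = -32.2848
Step 2: Gradient step.
x_raw = 2.8685 - 0.1*25.474 = 0.3211
y_raw = -2.9404 - 0.1*-32.2848 = 0.2881
Step 3: Project onto [0, 5].
x_proj = clip(0.3211) = 0.3211
y_proj = clip(0.2881) = 0.2881
Step 4: Evaluate f.
f(0.3211, 0.2881) = 6.0638


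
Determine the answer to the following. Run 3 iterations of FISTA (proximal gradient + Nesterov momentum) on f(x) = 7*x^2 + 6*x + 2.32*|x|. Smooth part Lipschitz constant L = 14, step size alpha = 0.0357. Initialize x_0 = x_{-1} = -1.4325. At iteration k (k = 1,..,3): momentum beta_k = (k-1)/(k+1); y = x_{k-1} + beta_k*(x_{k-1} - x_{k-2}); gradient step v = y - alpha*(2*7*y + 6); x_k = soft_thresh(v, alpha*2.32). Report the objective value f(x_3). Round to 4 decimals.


FISTA on f(x) = 7*x^2 + 6*x + 2.32*|x|
L = 14, alpha = 0.0357
Iteration 1: beta = 0.0, y = -1.4325 + 0.0*(-1.4325 + 1.4325) = -1.4325
  grad(y) = -14.055, v = y - alpha*grad = -0.9307
  prox(v) = soft_thresh(-0.9307, 0.0828) = -0.8479
Iteration 2: beta = 0.3333, y = -0.8479 + 0.3333*(-0.8479 + 1.4325) = -0.6531
  grad(y) = -3.1427, v = y - alpha*grad = -0.5409
  prox(v) = soft_thresh(-0.5409, 0.0828) = -0.458
Iteration 3: beta = 0.5, y = -0.458 + 0.5*(-0.458 + 0.8479) = -0.2631
  grad(y) = 2.3167, v = y - alpha*grad = -0.3458
  prox(v) = soft_thresh(-0.3458, 0.0828) = -0.263
f(x_3) = 7*(-0.263)^2 + 6*(-0.263) + 2.32*|-0.263| = -0.4837


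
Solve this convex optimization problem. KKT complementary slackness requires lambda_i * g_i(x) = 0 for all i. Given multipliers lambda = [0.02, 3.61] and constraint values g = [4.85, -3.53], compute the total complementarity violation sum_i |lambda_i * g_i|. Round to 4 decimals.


KKT complementary slackness check:
lambda_1 * g_1 = 0.02 * 4.85 = 0.097
lambda_2 * g_2 = 3.61 * -3.53 = -12.7433
Total violation = 0.097 + 12.7433 = 12.8403


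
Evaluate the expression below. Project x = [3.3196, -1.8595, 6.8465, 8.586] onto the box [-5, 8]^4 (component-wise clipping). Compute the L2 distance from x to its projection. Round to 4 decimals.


Project each component onto [-5, 8].
clip(3.3196) = 3.3196, clip(-1.8595) = -1.8595, clip(6.8465) = 6.8465, clip(8.586) = 8.0
Projection = [3.3196, -1.8595, 6.8465, 8.0]
Squared diffs: [0.0, 0.0, 0.0, 0.3434]
Distance = sqrt(0.3434) = 0.586


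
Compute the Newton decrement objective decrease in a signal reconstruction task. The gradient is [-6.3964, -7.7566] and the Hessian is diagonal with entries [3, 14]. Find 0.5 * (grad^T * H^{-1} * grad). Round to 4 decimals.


Step 1: H is diagonal, so H^(-1) * g = [-2.1321, -0.554].
Step 2: g^T H^(-1) g = sum_i g_i^2 / H_ii
  = (-6.3964)^2/3 + (-7.7566)^2/14
  = 13.638 + 4.2975 = 17.9355
Step 3: Objective decrease = 0.5 * g^T H^(-1) g = 8.9677


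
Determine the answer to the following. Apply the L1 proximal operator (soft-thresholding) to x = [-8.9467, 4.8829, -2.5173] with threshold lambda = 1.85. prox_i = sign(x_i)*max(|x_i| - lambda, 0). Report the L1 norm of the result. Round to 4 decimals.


Soft-thresholding with lambda = 1.85:
prox(-8.9467) = sign(-8.9467)*max(|-8.9467| - 1.85, 0) = -7.0967
prox(4.8829) = sign(4.8829)*max(|4.8829| - 1.85, 0) = 3.0329
prox(-2.5173) = sign(-2.5173)*max(|-2.5173| - 1.85, 0) = -0.6673
prox(x) = [-7.0967, 3.0329, -0.6673]
||prox(x)||_1 = 7.0967 + 3.0329 + 0.6673 = 10.7969


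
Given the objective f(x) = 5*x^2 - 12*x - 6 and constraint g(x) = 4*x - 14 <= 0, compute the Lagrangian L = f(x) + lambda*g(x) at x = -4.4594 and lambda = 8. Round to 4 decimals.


Step 1: Evaluate f(x).
f(-4.4594) = 5*(-4.4594)^2 - 12*(-4.4594) - 6 = 146.944
Step 2: Evaluate g(x).
g(-4.4594) = 4*-4.4594 - 14 = -31.8376
Step 3: Compute Lagrangian.
L = 146.944 + 8*-31.8376 = -107.7568


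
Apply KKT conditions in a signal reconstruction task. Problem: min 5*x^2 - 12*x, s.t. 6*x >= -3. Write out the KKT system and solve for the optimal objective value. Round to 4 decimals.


Step 1: Try lambda = 0 (constraint inactive).
Stationarity: 2*5*x - 12 = 0
x* = 12/(2*5) = 1.2
Check constraint: 6*1.2 = 7.2 >= -3 -- satisfied.
Step 2: Compute optimal value.
f(x*) = 5*1.2^2 - 12*1.2 = -7.2


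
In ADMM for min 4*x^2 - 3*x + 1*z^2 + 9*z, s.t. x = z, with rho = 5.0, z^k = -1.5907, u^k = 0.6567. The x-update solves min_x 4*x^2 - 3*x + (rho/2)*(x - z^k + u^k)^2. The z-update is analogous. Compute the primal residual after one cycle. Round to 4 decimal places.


ADMM iteration with rho = 5.0, z^k = -1.5907, u^k = 0.6567
Step 1: x-update.
Minimize 4*x^2 - 3*x + (5.0/2)*(x + 1.5907 + 0.6567)^2
FOC: (2*4 + 5.0)*x = 3 + 5.0*(-1.5907 - 0.6567)
x^{k+1} = -0.6336
Step 2: z-update.
Minimize 1*z^2 + 9*z + (5.0/2)*(-0.6336 - z + 0.6567)^2
FOC: (2*1 + 5.0)*z = -9 + 5.0*(-0.6336 + 0.6567)
z^{k+1} = -1.2692
Step 3: u-update.
u^{k+1} = 0.6567 - 0.6336 + 1.2692 = 1.2923
Step 4: Primal residual = |-0.6336 + 1.2692| = 0.6356


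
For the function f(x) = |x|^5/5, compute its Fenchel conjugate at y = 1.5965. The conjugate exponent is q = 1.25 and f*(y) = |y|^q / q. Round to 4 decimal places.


The conjugate exponent q satisfies 1/p + 1/q = 1.
p = 5, so q = 5/(5 - 1) = 1.25
|y|^q = 1.5965^1.25 = 1.7946
f*(1.5965) = 1.7946 / 1.25 = 1.4357


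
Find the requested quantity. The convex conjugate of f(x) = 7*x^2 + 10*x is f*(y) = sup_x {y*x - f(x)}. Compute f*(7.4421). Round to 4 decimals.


f*(y) = sup_x {y*x - a*x^2 - b*x} = sup_x {(y-b)*x - a*x^2}
FOC: (y - b) - 2a*x = 0 => x* = (y - b)/(2a)
x* = (7.4421 - 10)/(2*7) = -0.1827
f*(7.4421) = (y-b)^2/(4a) = (7.4421 - 10)^2/(4*7)
= 6.5429/28 = 0.2337


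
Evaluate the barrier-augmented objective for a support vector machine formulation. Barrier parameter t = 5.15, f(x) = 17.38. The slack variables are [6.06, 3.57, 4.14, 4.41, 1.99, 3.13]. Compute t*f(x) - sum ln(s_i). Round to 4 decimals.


Step 1: Compute log-barrier.
ln values: [1.8017, 1.2726, 1.4207, 1.4839, 0.6881, 1.141]
phi = -(1.8017 + 1.2726 + 1.4207 + 1.4839 + 0.6881 + 1.141) = -7.808
Step 2: Compute augmented objective.
t*f(x) = 5.15*17.38 = 89.507
Total = 89.507 - 7.808 = 81.699


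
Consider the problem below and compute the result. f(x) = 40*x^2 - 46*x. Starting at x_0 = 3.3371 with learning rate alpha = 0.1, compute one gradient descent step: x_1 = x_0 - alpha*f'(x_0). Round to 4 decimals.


We compute the gradient at x_0 and apply the update.
f'(x) = 80*x - 46
f'(3.3371) = 80*3.3371 - 46 = 220.968
x_1 = 3.3371 - 0.1*220.968 = -18.7597


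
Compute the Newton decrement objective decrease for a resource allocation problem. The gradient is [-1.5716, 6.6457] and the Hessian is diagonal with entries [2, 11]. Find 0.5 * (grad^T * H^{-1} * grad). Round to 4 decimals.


Step 1: H is diagonal, so H^(-1) * g = [-0.7858, 0.6042].
Step 2: g^T H^(-1) g = sum_i g_i^2 / H_ii
  = (-1.5716)^2/2 + (6.6457)^2/11
  = 1.235 + 4.015 = 5.25
Step 3: Objective decrease = 0.5 * g^T H^(-1) g = 2.625


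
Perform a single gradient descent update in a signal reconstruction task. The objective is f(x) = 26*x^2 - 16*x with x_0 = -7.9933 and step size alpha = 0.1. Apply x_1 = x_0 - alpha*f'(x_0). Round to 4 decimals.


We compute the gradient at x_0 and apply the update.
f'(x) = 52*x - 16
f'(-7.9933) = 52*-7.9933 - 16 = -431.6516
x_1 = -7.9933 - 0.1*-431.6516 = 35.1719


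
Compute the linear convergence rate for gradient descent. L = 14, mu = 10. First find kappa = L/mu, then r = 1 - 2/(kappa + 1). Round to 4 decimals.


Step 1: Compute the condition number.
kappa = L/mu = 14/10 = 1.4
Step 2: Compute the convergence rate.
r = 1 - 2/(kappa + 1) = 1 - 2*mu/(L + mu) = (L - mu)/(L + mu) = 4/24 = 0.1667


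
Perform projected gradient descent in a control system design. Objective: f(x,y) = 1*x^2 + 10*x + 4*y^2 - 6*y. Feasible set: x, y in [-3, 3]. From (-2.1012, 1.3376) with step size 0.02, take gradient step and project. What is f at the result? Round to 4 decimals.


Step 1: Compute gradient at (-2.1012, 1.3376).
grad_x = 2*1*-2.1012 + 10 = 5.7976
grad_y = 2*4*1.3376 - 6 = 4.7008
Step 2: Gradient step.
x_raw = -2.1012 - 0.02*5.7976 = -2.2172
y_raw = 1.3376 - 0.02*4.7008 = 1.2436
Step 3: Project onto [-3, 3].
x_proj = clip(-2.2172) = -2.2172
y_proj = clip(1.2436) = 1.2436
Step 4: Evaluate f.
f(-2.2172, 1.2436) = -18.5313


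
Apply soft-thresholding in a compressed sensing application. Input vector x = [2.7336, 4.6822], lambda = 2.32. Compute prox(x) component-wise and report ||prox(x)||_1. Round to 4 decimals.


Soft-thresholding with lambda = 2.32:
prox(2.7336) = sign(2.7336)*max(|2.7336| - 2.32, 0) = 0.4136
prox(4.6822) = sign(4.6822)*max(|4.6822| - 2.32, 0) = 2.3622
prox(x) = [0.4136, 2.3622]
||prox(x)||_1 = 0.4136 + 2.3622 = 2.7758


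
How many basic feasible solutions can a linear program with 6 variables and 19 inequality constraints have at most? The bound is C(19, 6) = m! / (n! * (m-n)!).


Each vertex corresponds to some choice of n active constraints out of m, so the number of vertices is at most C(m, n) = m! / (n!(m-n)!).
m = 19, n = 6
Numerator: 19 * 18 * 17 * 16 * 15 * 14
Denominator: 6! = 720
C(19, 6) = 27132


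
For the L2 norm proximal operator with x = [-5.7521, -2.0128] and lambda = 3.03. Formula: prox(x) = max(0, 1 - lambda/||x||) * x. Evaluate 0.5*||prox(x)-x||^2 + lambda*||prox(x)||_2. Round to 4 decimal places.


Step 1: Compute ||x||.
||x|| = 6.0941
Step 2: Compute scaling factor.
scale = max(0, 1 - 3.03/6.0941) = 0.5028
Step 3: prox(x) = [-2.8921, -1.012]
||prox(x)|| = 3.0641
Step 4: Proximal objective.
0.5*||prox-x||^2 = 4.5905
lambda*||prox|| = 9.2842
Total = 13.8747


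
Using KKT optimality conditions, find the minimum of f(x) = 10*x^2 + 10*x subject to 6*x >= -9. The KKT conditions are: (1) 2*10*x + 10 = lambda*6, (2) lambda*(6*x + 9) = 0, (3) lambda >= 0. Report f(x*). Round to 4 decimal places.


Step 1: Try lambda = 0 (constraint inactive).
Stationarity: 2*10*x + 10 = 0
x* = -10/(2*10) = -0.5
Check constraint: 6*-0.5 = -3.0 >= -9 -- satisfied.
Step 2: Compute optimal value.
f(x*) = 10*(-0.5)^2 + 10*(-0.5) = -2.5


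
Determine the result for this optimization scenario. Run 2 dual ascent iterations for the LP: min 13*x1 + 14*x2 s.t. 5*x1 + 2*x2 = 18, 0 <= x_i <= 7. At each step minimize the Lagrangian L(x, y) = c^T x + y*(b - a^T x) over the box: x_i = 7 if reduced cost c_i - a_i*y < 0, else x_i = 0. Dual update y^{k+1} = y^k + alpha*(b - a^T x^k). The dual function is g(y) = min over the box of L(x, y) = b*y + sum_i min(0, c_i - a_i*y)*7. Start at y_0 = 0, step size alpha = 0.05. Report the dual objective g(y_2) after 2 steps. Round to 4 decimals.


Dual ascent for LP: min 13*x1 + 14*x2, 5*x1 + 2*x2 = 18, 0 <= x_i <= 7
Step 1: y^k = 0.0, reduced costs: (13.0, 14.0)
  x^k = (0.0, 0.0), subgradient = b - a^T x = 18.0
  y^{k+1} = 0.0 + 0.05*18.0 = 0.9
Step 2: y^k = 0.9, reduced costs: (8.5, 12.2)
  x^k = (0.0, 0.0), subgradient = b - a^T x = 18.0
  y^{k+1} = 0.9 + 0.05*18.0 = 1.8
Dual objective at y_2 = 1.8: reduced costs (4.0, 10.4), box minimizer x = (0.0, 0.0)
g(y_2) = b*y + (c1 - a1*y)*x1 + (c2 - a2*y)*x2 = 18*1.8 + 4.0*0.0 + 10.4*0.0 = 32.4 + 0.0 + 0.0 = 32.4


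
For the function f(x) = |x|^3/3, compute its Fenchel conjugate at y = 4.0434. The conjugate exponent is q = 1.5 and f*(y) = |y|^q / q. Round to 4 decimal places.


The conjugate exponent q satisfies 1/p + 1/q = 1.
p = 3, so q = 3/(3 - 1) = 1.5
|y|^q = 4.0434^1.5 = 8.1306
f*(4.0434) = 8.1306 / 1.5 = 5.4204


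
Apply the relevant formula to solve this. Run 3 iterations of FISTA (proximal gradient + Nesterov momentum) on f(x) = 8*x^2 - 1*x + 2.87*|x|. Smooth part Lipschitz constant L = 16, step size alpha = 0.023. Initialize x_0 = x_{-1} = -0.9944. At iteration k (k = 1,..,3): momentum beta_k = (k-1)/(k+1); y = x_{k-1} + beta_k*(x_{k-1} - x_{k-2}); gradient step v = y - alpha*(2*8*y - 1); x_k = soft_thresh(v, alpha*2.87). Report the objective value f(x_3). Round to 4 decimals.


FISTA on f(x) = 8*x^2 - 1*x + 2.87*|x|
L = 16, alpha = 0.023
Iteration 1: beta = 0.0, y = -0.9944 + 0.0*(-0.9944 + 0.9944) = -0.9944
  grad(y) = -16.9104, v = y - alpha*grad = -0.6055
  prox(v) = soft_thresh(-0.6055, 0.066) = -0.5395
Iteration 2: beta = 0.3333, y = -0.5395 + 0.3333*(-0.5395 + 0.9944) = -0.3878
  grad(y) = -7.2048, v = y - alpha*grad = -0.2221
  prox(v) = soft_thresh(-0.2221, 0.066) = -0.1561
Iteration 3: beta = 0.5, y = -0.1561 + 0.5*(-0.1561 + 0.5395) = 0.0356
  grad(y) = -0.4303, v = y - alpha*grad = 0.0455
  prox(v) = soft_thresh(0.0455, 0.066) = 0.0
f(x_3) = 8*0.0^2 - 1*0.0 + 2.87*|0.0| = 0.0


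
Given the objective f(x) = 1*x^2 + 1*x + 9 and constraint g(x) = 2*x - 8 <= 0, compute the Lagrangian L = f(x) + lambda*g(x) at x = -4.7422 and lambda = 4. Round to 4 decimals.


Step 1: Evaluate f(x).
f(-4.7422) = 1*(-4.7422)^2 + 1*(-4.7422) + 9 = 26.7463
Step 2: Evaluate g(x).
g(-4.7422) = 2*-4.7422 - 8 = -17.4844
Step 3: Compute Lagrangian.
L = 26.7463 + 4*-17.4844 = -43.1913


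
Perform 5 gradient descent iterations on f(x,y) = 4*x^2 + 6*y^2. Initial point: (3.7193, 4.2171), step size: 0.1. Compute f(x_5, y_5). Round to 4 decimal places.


Gradient descent on f(x,y) = 4*x^2 + 6*y^2.
Starting point: (3.7193, 4.2171), alpha = 0.1
Step 1: grad_x = 2*4*3.7193 = 29.7544, grad_y = 2*6*4.2171 = 50.6052
  x_1 = 3.7193 - 0.1*29.7544 = 0.7439
  y_1 = 4.2171 - 0.1*50.6052 = -0.8434
Step 2: grad_x = 2*4*0.7439 = 5.9509, grad_y = 2*6*-0.8434 = -10.121
  x_2 = 0.7439 - 0.1*5.9509 = 0.1488
  y_2 = -0.8434 - 0.1*-10.121 = 0.1687
Step 3: grad_x = 2*4*0.1488 = 1.1902, grad_y = 2*6*0.1687 = 2.0242
  x_3 = 0.1488 - 0.1*1.1902 = 0.0298
  y_3 = 0.1687 - 0.1*2.0242 = -0.0337
Step 4: grad_x = 2*4*0.0298 = 0.238, grad_y = 2*6*-0.0337 = -0.4048
  x_4 = 0.0298 - 0.1*0.238 = 0.006
  y_4 = -0.0337 - 0.1*-0.4048 = 0.0067
Step 5: grad_x = 2*4*0.006 = 0.0476, grad_y = 2*6*0.0067 = 0.081
  x_5 = 0.006 - 0.1*0.0476 = 0.0012
  y_5 = 0.0067 - 0.1*0.081 = -0.0013
f(0.0012, -0.0013) = 4*0.0012^2 + 6*(-0.0013)^2 = 0.0


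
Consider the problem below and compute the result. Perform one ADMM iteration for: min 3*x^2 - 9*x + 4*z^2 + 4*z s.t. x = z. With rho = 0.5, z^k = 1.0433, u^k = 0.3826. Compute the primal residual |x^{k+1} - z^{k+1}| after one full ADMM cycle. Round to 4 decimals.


ADMM iteration with rho = 0.5, z^k = 1.0433, u^k = 0.3826
Step 1: x-update.
Minimize 3*x^2 - 9*x + (0.5/2)*(x - 1.0433 + 0.3826)^2
FOC: (2*3 + 0.5)*x = 9 + 0.5*(1.0433 - 0.3826)
x^{k+1} = 1.4354
Step 2: z-update.
Minimize 4*z^2 + 4*z + (0.5/2)*(1.4354 - z + 0.3826)^2
FOC: (2*4 + 0.5)*z = -4 + 0.5*(1.4354 + 0.3826)
z^{k+1} = -0.3636
Step 3: u-update.
u^{k+1} = 0.3826 + 1.4354 + 0.3636 = 2.1817
Step 4: Primal residual = |1.4354 + 0.3636| = 1.7991


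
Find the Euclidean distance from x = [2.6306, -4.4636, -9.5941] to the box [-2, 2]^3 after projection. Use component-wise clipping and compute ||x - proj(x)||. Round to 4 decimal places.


Project each component onto [-2, 2].
clip(2.6306) = 2.0, clip(-4.4636) = -2.0, clip(-9.5941) = -2.0
Projection = [2.0, -2.0, -2.0]
Squared diffs: [0.3977, 6.0693, 57.6704]
Distance = sqrt(64.1374) = 8.0086


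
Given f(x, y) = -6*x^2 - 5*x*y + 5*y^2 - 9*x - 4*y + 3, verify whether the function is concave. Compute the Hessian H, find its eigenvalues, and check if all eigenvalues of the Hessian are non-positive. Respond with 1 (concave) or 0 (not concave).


The Hessian of f(x,y) = -6*x^2 - 5*x*y + 5*y^2 - 9*x - 4*y + 3 is:
H = [[-12, -5], [-5, 10]]
Trace = -12 + 10 = -2
Determinant = -12*10 - (-5)^2 = -145
Discriminant = (-2)^2 - 4*-145 = 584.0
Eigenvalues: lambda_1 = -13.083, lambda_2 = 11.083
The function is not concave.

0


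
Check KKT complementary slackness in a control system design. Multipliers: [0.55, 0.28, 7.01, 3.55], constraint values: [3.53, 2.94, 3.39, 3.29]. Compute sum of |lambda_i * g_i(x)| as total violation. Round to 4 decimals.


KKT complementary slackness check:
lambda_1 * g_1 = 0.55 * 3.53 = 1.9415
lambda_2 * g_2 = 0.28 * 2.94 = 0.8232
lambda_3 * g_3 = 7.01 * 3.39 = 23.7639
lambda_4 * g_4 = 3.55 * 3.29 = 11.6795
Total violation = 1.9415 + 0.8232 + 23.7639 + 11.6795 = 38.2081


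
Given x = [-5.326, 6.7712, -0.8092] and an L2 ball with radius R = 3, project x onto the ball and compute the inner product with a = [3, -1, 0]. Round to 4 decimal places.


Step 1: Compute ||x|| (intermediates to 6 decimals).
||x|| = sqrt((-5.326)^2 + 6.7712^2 + (-0.8092)^2) = 8.652759
Step 2: Project.
Since ||x|| > R, scale = R/||x|| = 3/8.652759 = 0.34671, proj(x) = scale * x
proj(x) = [-1.846577, 2.347643, -0.280558]
Step 3: Dot product.
a^T * proj(x) = 3*(-1.846577) - 1*2.347643 + 0*(-0.280558) = -7.8874


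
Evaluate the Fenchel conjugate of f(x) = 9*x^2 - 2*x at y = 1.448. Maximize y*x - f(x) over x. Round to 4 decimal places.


f*(y) = sup_x {y*x - a*x^2 - b*x} = sup_x {(y-b)*x - a*x^2}
FOC: (y - b) - 2a*x = 0 => x* = (y - b)/(2a)
x* = (1.448 + 2)/(2*9) = 0.1916
f*(1.448) = (y-b)^2/(4a) = (1.448 + 2)^2/(4*9)
= 11.8887/36 = 0.3302


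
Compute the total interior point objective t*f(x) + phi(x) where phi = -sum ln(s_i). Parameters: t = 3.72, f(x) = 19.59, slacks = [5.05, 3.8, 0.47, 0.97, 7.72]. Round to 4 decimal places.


Step 1: Compute log-barrier.
ln values: [1.6194, 1.335, -0.755, -0.0305, 2.0438]
phi = -(1.6194 + 1.335 - 0.755 - 0.0305 + 2.0438) = -4.2127
Step 2: Compute augmented objective.
t*f(x) = 3.72*19.59 = 72.8748
Total = 72.8748 - 4.2127 = 68.6621


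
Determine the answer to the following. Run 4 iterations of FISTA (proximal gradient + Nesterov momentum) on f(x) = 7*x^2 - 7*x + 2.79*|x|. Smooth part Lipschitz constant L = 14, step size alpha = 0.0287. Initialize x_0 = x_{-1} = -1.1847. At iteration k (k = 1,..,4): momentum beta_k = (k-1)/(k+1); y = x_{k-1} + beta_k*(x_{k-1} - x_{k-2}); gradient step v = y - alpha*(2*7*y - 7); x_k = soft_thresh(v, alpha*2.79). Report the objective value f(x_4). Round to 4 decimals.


FISTA on f(x) = 7*x^2 - 7*x + 2.79*|x|
L = 14, alpha = 0.0287
Iteration 1: beta = 0.0, y = -1.1847 + 0.0*(-1.1847 + 1.1847) = -1.1847
  grad(y) = -23.5858, v = y - alpha*grad = -0.5078
  prox(v) = soft_thresh(-0.5078, 0.0801) = -0.4277
Iteration 2: beta = 0.3333, y = -0.4277 + 0.3333*(-0.4277 + 1.1847) = -0.1754
  grad(y) = -9.4554, v = y - alpha*grad = 0.096
  prox(v) = soft_thresh(0.096, 0.0801) = 0.0159
Iteration 3: beta = 0.5, y = 0.0159 + 0.5*(0.0159 + 0.4277) = 0.2377
  grad(y) = -3.6719, v = y - alpha*grad = 0.3431
  prox(v) = soft_thresh(0.3431, 0.0801) = 0.263
Iteration 4: beta = 0.6, y = 0.263 + 0.6*(0.263 - 0.0159) = 0.4113
  grad(y) = -1.2417, v = y - alpha*grad = 0.4469
  prox(v) = soft_thresh(0.4469, 0.0801) = 0.3669
f(x_4) = 7*0.3669^2 - 7*0.3669 + 2.79*|0.3669| = -0.6024


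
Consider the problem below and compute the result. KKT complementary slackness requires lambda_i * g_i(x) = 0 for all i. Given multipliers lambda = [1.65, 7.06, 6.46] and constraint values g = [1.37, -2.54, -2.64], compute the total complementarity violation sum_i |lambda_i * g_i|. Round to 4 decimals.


KKT complementary slackness check:
lambda_1 * g_1 = 1.65 * 1.37 = 2.2605
lambda_2 * g_2 = 7.06 * -2.54 = -17.9324
lambda_3 * g_3 = 6.46 * -2.64 = -17.0544
Total violation = 2.2605 + 17.9324 + 17.0544 = 37.2473


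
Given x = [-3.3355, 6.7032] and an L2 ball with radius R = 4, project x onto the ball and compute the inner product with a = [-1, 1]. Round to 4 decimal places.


Step 1: Compute ||x|| (intermediates to 6 decimals).
||x|| = sqrt((-3.3355)^2 + 6.7032^2) = 7.487219
Step 2: Project.
Since ||x|| > R, scale = R/||x|| = 4/7.487219 = 0.534244, proj(x) = scale * x
proj(x) = [-1.781971, 3.581144]
Step 3: Dot product.
a^T * proj(x) = -1*(-1.781971) + 1*3.581144 = 5.3631


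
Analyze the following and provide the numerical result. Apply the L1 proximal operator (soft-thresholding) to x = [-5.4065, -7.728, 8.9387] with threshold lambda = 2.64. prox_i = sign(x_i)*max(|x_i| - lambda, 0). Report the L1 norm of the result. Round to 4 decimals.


Soft-thresholding with lambda = 2.64:
prox(-5.4065) = sign(-5.4065)*max(|-5.4065| - 2.64, 0) = -2.7665
prox(-7.728) = sign(-7.728)*max(|-7.728| - 2.64, 0) = -5.088
prox(8.9387) = sign(8.9387)*max(|8.9387| - 2.64, 0) = 6.2987
prox(x) = [-2.7665, -5.088, 6.2987]
||prox(x)||_1 = 2.7665 + 5.088 + 6.2987 = 14.1532


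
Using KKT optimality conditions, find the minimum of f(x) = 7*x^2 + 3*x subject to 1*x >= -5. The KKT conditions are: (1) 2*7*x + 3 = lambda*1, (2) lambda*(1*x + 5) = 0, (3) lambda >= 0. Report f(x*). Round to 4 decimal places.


Step 1: Try lambda = 0 (constraint inactive).
Stationarity: 2*7*x + 3 = 0
x* = -3/(2*7) = -3/14 = -0.2143 (rounded; the exact value -3/14 is used below)
Check constraint: 1*-0.2143 = -0.2143 >= -5 -- satisfied.
Step 2: Compute optimal value.
f(x*) = 7*(-3/14)^2 + 3*(-3/14) = -0.3214


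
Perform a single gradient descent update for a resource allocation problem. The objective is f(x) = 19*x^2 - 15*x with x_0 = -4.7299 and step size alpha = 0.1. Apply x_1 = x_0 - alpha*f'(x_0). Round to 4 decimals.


We compute the gradient at x_0 and apply the update.
f'(x) = 38*x - 15
f'(-4.7299) = 38*-4.7299 - 15 = -194.7362
x_1 = -4.7299 - 0.1*-194.7362 = 14.7437


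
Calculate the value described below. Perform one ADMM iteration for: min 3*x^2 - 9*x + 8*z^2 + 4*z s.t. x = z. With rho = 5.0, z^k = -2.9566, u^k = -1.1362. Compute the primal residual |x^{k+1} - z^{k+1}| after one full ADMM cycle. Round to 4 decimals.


ADMM iteration with rho = 5.0, z^k = -2.9566, u^k = -1.1362
Step 1: x-update.
Minimize 3*x^2 - 9*x + (5.0/2)*(x + 2.9566 - 1.1362)^2
FOC: (2*3 + 5.0)*x = 9 + 5.0*(-2.9566 + 1.1362)
x^{k+1} = -0.0093
Step 2: z-update.
Minimize 8*z^2 + 4*z + (5.0/2)*(-0.0093 - z - 1.1362)^2
FOC: (2*8 + 5.0)*z = -4 + 5.0*(-0.0093 - 1.1362)
z^{k+1} = -0.4632
Step 3: u-update.
u^{k+1} = -1.1362 - 0.0093 + 0.4632 = -0.6823
Step 4: Primal residual = |-0.0093 + 0.4632| = 0.4539


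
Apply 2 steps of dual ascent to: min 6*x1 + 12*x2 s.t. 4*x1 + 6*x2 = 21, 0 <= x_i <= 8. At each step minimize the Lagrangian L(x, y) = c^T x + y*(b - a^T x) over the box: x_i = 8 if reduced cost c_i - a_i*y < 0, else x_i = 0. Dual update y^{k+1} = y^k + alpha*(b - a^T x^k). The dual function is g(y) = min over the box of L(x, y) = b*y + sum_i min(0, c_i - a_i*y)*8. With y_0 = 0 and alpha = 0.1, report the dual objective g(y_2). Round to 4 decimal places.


Dual ascent for LP: min 6*x1 + 12*x2, 4*x1 + 6*x2 = 21, 0 <= x_i <= 8
Step 1: y^k = 0.0, reduced costs: (6.0, 12.0)
  x^k = (0.0, 0.0), subgradient = b - a^T x = 21.0
  y^{k+1} = 0.0 + 0.1*21.0 = 2.1
Step 2: y^k = 2.1, reduced costs: (-2.4, -0.6)
  x^k = (8.0, 8.0), subgradient = b - a^T x = -59.0
  y^{k+1} = 2.1 + 0.1*-59.0 = -3.8
Dual objective at y_2 = -3.8: reduced costs (21.2, 34.8), box minimizer x = (0.0, 0.0)
g(y_2) = b*y + (c1 - a1*y)*x1 + (c2 - a2*y)*x2 = 21*(-3.8) + 21.2*0.0 + 34.8*0.0 = -79.8 + 0.0 + 0.0 = -79.8


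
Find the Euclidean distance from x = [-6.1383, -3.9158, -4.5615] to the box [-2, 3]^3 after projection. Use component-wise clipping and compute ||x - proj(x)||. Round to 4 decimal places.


Project each component onto [-2, 3].
clip(-6.1383) = -2.0, clip(-3.9158) = -2.0, clip(-4.5615) = -2.0
Projection = [-2.0, -2.0, -2.0]
Squared diffs: [17.1255, 3.6703, 6.5613]
Distance = sqrt(27.3571) = 5.2304


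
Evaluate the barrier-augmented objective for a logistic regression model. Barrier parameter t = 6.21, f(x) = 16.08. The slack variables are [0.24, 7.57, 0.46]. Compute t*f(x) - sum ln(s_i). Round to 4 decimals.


Step 1: Compute log-barrier.
ln values: [-1.4271, 2.0242, -0.7765]
phi = -(-1.4271 + 2.0242 - 0.7765) = 0.1795
Step 2: Compute augmented objective.
t*f(x) = 6.21*16.08 = 99.8568
Total = 99.8568 + 0.1795 = 100.0363


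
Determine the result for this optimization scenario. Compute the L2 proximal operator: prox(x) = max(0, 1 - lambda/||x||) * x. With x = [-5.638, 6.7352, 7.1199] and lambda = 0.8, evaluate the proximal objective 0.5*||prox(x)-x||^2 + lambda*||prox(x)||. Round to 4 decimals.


Step 1: Compute ||x||.
||x|| = 11.3068
Step 2: Compute scaling factor.
scale = max(0, 1 - 0.8/11.3068) = 0.9292
Step 3: prox(x) = [-5.2391, 6.2587, 6.6161]
||prox(x)|| = 10.5068
Step 4: Proximal objective.
0.5*||prox-x||^2 = 0.32
lambda*||prox|| = 8.4054
Total = 8.7254


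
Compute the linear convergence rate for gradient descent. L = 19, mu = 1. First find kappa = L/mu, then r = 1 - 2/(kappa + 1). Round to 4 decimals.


Step 1: Compute the condition number.
kappa = L/mu = 19/1 = 19.0
Step 2: Compute the convergence rate.
r = 1 - 2/(kappa + 1) = 1 - 2*mu/(L + mu) = (L - mu)/(L + mu) = 18/20 = 0.9


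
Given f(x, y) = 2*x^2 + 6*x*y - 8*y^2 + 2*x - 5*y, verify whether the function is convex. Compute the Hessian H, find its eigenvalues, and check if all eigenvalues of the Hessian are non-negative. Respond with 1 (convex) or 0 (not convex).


The Hessian of f(x,y) = 2*x^2 + 6*x*y - 8*y^2 + 2*x - 5*y is:
H = [[4, 6], [6, -16]]
Trace = 4 - 16 = -12
Determinant = 4*-16 - (6)^2 = -100
Discriminant = (-12)^2 - 4*-100 = 544.0
Eigenvalues: lambda_1 = -17.6619, lambda_2 = 5.6619
The function is not convex.

0


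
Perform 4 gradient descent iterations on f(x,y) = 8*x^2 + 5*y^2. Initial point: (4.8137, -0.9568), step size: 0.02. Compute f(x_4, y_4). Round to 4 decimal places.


Gradient descent on f(x,y) = 8*x^2 + 5*y^2.
Starting point: (4.8137, -0.9568), alpha = 0.02
Step 1: grad_x = 2*8*4.8137 = 77.0192, grad_y = 2*5*-0.9568 = -9.568
  x_1 = 4.8137 - 0.02*77.0192 = 3.2733
  y_1 = -0.9568 - 0.02*-9.568 = -0.7654
Step 2: grad_x = 2*8*3.2733 = 52.3731, grad_y = 2*5*-0.7654 = -7.6544
  x_2 = 3.2733 - 0.02*52.3731 = 2.2259
  y_2 = -0.7654 - 0.02*-7.6544 = -0.6124
Step 3: grad_x = 2*8*2.2259 = 35.6137, grad_y = 2*5*-0.6124 = -6.1235
  x_3 = 2.2259 - 0.02*35.6137 = 1.5136
  y_3 = -0.6124 - 0.02*-6.1235 = -0.4899
Step 4: grad_x = 2*8*1.5136 = 24.2173, grad_y = 2*5*-0.4899 = -4.8988
  x_4 = 1.5136 - 0.02*24.2173 = 1.0292
  y_4 = -0.4899 - 0.02*-4.8988 = -0.3919
f(1.0292, -0.3919) = 8*1.0292^2 + 5*(-0.3919)^2 = 9.2426


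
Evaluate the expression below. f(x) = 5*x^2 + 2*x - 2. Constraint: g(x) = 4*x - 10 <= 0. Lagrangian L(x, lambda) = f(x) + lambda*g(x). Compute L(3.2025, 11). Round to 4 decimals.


Step 1: Evaluate f(x).
f(3.2025) = 5*3.2025^2 + 2*3.2025 - 2 = 55.685
Step 2: Evaluate g(x).
g(3.2025) = 4*3.2025 - 10 = 2.81
Step 3: Compute Lagrangian.
L = 55.685 + 11*2.81 = 86.595


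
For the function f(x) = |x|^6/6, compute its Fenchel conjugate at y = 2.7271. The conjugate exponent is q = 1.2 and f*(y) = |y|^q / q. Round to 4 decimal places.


The conjugate exponent q satisfies 1/p + 1/q = 1.
p = 6, so q = 6/(6 - 1) = 1.2
|y|^q = 2.7271^1.2 = 3.333
f*(2.7271) = 3.333 / 1.2 = 2.7775


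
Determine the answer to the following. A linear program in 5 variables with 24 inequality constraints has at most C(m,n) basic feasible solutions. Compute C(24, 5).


Each vertex corresponds to some choice of n active constraints out of m, so the number of vertices is at most C(m, n) = m! / (n!(m-n)!).
m = 24, n = 5
Numerator: 24 * 23 * 22 * 21 * 20
Denominator: 5! = 120
C(24, 5) = 42504


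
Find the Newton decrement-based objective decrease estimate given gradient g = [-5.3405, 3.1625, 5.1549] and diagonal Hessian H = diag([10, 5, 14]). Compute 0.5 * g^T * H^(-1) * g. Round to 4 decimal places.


Step 1: H is diagonal, so H^(-1) * g = [-0.5341, 0.6325, 0.3682].
Step 2: g^T H^(-1) g = sum_i g_i^2 / H_ii
  = (-5.3405)^2/10 + (3.1625)^2/5 + (5.1549)^2/14
  = 2.8521 + 2.0003 + 1.8981 = 6.7504
Step 3: Objective decrease = 0.5 * g^T H^(-1) g = 3.3752


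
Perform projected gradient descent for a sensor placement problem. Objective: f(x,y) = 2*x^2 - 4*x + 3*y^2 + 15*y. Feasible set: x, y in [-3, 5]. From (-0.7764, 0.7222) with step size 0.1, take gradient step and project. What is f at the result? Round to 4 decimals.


Step 1: Compute gradient at (-0.7764, 0.7222).
grad_x = 2*2*-0.7764 - 4 = -7.1056
grad_y = 2*3*0.7222 + 15 = 19.3332
Step 2: Gradient step.
x_raw = -0.7764 - 0.1*-7.1056 = -0.0658
y_raw = 0.7222 - 0.1*19.3332 = -1.2111
Step 3: Project onto [-3, 5].
x_proj = clip(-0.0658) = -0.0658
y_proj = clip(-1.2111) = -1.2111
Step 4: Evaluate f.
f(-0.0658, -1.2111) = -13.4943


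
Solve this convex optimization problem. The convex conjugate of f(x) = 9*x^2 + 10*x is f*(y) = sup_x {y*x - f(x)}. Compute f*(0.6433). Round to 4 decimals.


f*(y) = sup_x {y*x - a*x^2 - b*x} = sup_x {(y-b)*x - a*x^2}
FOC: (y - b) - 2a*x = 0 => x* = (y - b)/(2a)
x* = (0.6433 - 10)/(2*9) = -0.5198
f*(0.6433) = (y-b)^2/(4a) = (0.6433 - 10)^2/(4*9)
= 87.5478/36 = 2.4319


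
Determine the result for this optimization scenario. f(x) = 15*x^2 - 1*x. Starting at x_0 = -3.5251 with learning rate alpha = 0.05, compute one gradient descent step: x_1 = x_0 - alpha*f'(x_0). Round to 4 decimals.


We compute the gradient at x_0 and apply the update.
f'(x) = 30*x - 1
f'(-3.5251) = 30*-3.5251 - 1 = -106.753
x_1 = -3.5251 - 0.05*-106.753 = 1.8126


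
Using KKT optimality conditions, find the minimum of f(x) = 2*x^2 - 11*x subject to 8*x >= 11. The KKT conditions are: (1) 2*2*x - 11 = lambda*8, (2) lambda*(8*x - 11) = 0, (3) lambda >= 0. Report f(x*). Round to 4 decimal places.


Step 1: Try lambda = 0 (constraint inactive).
Stationarity: 2*2*x - 11 = 0
x* = 11/(2*2) = 2.75
Check constraint: 8*2.75 = 22.0 >= 11 -- satisfied.
Step 2: Compute optimal value.
f(x*) = 2*2.75^2 - 11*2.75 = -15.125


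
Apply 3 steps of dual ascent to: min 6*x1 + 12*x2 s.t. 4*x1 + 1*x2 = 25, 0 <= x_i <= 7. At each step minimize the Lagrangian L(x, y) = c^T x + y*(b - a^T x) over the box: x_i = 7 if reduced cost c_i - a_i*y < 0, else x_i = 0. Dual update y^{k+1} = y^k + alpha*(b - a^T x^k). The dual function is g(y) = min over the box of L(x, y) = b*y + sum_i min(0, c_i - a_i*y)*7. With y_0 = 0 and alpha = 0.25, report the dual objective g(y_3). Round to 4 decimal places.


Dual ascent for LP: min 6*x1 + 12*x2, 4*x1 + 1*x2 = 25, 0 <= x_i <= 7
Step 1: y^k = 0.0, reduced costs: (6.0, 12.0)
  x^k = (0.0, 0.0), subgradient = b - a^T x = 25.0
  y^{k+1} = 0.0 + 0.25*25.0 = 6.25
Step 2: y^k = 6.25, reduced costs: (-19.0, 5.75)
  x^k = (7.0, 0.0), subgradient = b - a^T x = -3.0
  y^{k+1} = 6.25 + 0.25*-3.0 = 5.5
Step 3: y^k = 5.5, reduced costs: (-16.0, 6.5)
  x^k = (7.0, 0.0), subgradient = b - a^T x = -3.0
  y^{k+1} = 5.5 + 0.25*-3.0 = 4.75
Dual objective at y_3 = 4.75: reduced costs (-13.0, 7.25), box minimizer x = (7.0, 0.0)
g(y_3) = b*y + (c1 - a1*y)*x1 + (c2 - a2*y)*x2 = 25*4.75 + (-13.0)*7.0 + 7.25*0.0 = 118.75 - 91.0 + 0.0 = 27.75


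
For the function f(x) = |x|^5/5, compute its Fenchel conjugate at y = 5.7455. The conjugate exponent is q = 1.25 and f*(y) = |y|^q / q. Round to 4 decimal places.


The conjugate exponent q satisfies 1/p + 1/q = 1.
p = 5, so q = 5/(5 - 1) = 1.25
|y|^q = 5.7455^1.25 = 8.8953
f*(5.7455) = 8.8953 / 1.25 = 7.1162


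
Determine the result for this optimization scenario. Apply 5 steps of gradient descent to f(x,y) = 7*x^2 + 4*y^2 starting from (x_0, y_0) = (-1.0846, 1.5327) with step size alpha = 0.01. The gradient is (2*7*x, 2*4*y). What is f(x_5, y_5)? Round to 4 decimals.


Gradient descent on f(x,y) = 7*x^2 + 4*y^2.
Starting point: (-1.0846, 1.5327), alpha = 0.01
Step 1: grad_x = 2*7*-1.0846 = -15.1844, grad_y = 2*4*1.5327 = 12.2616
  x_1 = -1.0846 - 0.01*-15.1844 = -0.9328
  y_1 = 1.5327 - 0.01*12.2616 = 1.4101
Step 2: grad_x = 2*7*-0.9328 = -13.0586, grad_y = 2*4*1.4101 = 11.2807
  x_2 = -0.9328 - 0.01*-13.0586 = -0.8022
  y_2 = 1.4101 - 0.01*11.2807 = 1.2973
Step 3: grad_x = 2*7*-0.8022 = -11.2304, grad_y = 2*4*1.2973 = 10.3782
  x_3 = -0.8022 - 0.01*-11.2304 = -0.6899
  y_3 = 1.2973 - 0.01*10.3782 = 1.1935
Step 4: grad_x = 2*7*-0.6899 = -9.6581, grad_y = 2*4*1.1935 = 9.548
  x_4 = -0.6899 - 0.01*-9.6581 = -0.5933
  y_4 = 1.1935 - 0.01*9.548 = 1.098
Step 5: grad_x = 2*7*-0.5933 = -8.306, grad_y = 2*4*1.098 = 8.7841
  x_5 = -0.5933 - 0.01*-8.306 = -0.5102
  y_5 = 1.098 - 0.01*8.7841 = 1.0102
f(-0.5102, 1.0102) = 7*(-0.5102)^2 + 4*1.0102^2 = 5.9041


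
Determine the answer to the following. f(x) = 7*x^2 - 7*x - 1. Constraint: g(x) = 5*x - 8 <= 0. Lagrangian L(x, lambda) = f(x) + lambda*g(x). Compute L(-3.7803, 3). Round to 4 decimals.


Step 1: Evaluate f(x).
f(-3.7803) = 7*(-3.7803)^2 - 7*(-3.7803) - 1 = 125.4968
Step 2: Evaluate g(x).
g(-3.7803) = 5*-3.7803 - 8 = -26.9015
Step 3: Compute Lagrangian.
L = 125.4968 + 3*-26.9015 = 44.7923


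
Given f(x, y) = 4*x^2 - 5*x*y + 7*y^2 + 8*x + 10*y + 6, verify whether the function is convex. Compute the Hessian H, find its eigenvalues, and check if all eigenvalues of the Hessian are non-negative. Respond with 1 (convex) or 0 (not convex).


The Hessian of f(x,y) = 4*x^2 - 5*x*y + 7*y^2 + 8*x + 10*y + 6 is:
H = [[8, -5], [-5, 14]]
Trace = 8 + 14 = 22
Determinant = 8*14 - (-5)^2 = 87
Discriminant = (22)^2 - 4*87 = 136.0
Eigenvalues: lambda_1 = 5.169, lambda_2 = 16.831
The function is convex.

1


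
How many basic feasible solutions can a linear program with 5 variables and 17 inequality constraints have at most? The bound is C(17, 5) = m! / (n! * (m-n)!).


Each vertex corresponds to some choice of n active constraints out of m, so the number of vertices is at most C(m, n) = m! / (n!(m-n)!).
m = 17, n = 5
Numerator: 17 * 16 * 15 * 14 * 13
Denominator: 5! = 120
C(17, 5) = 6188


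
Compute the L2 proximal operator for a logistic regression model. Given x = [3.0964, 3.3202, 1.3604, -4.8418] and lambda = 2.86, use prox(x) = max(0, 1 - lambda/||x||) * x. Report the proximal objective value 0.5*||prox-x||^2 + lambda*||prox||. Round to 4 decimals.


Step 1: Compute ||x||.
||x|| = 6.7753
Step 2: Compute scaling factor.
scale = max(0, 1 - 2.86/6.7753) = 0.5779
Step 3: prox(x) = [1.7893, 1.9187, 0.7861, -2.798]
||prox(x)|| = 3.9153
Step 4: Proximal objective.
0.5*||prox-x||^2 = 4.0898
lambda*||prox|| = 11.1978
Total = 15.2877


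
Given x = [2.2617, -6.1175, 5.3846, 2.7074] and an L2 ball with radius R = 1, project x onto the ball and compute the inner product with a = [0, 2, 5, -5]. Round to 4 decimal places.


Step 1: Compute ||x|| (intermediates to 6 decimals).
||x|| = sqrt(2.2617^2 + (-6.1175)^2 + 5.3846^2 + 2.7074^2) = 8.880486
Step 2: Project.
Since ||x|| > R, scale = R/||x|| = 1/8.880486 = 0.112606, proj(x) = scale * x
proj(x) = [0.254681, -0.688867, 0.606338, 0.304869]
Step 3: Dot product.
a^T * proj(x) = 0*0.254681 + 2*(-0.688867) + 5*0.606338 - 5*0.304869 = 0.1296
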